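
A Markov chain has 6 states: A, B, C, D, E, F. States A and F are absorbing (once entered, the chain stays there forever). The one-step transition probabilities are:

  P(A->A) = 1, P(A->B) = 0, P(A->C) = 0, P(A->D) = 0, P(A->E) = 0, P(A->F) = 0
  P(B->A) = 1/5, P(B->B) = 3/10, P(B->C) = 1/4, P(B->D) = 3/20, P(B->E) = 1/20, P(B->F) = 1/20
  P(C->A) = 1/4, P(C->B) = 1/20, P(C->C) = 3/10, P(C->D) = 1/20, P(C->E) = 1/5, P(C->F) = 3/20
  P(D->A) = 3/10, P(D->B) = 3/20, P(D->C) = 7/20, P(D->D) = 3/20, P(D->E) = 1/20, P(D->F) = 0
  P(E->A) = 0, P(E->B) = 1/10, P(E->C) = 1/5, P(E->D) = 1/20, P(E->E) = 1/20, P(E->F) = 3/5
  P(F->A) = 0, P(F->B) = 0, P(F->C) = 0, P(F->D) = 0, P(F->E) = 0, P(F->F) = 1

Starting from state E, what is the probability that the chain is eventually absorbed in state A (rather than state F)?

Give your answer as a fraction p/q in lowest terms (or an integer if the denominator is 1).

Answer: 10687/50845

Derivation:
Let a_i = P(absorbed in A | start in state i).
Boundary conditions: a_A = 1, a_F = 0.
For each transient state i, a_i = sum_j P(i->j) * a_j:
  a_B = 1/5*a_A + 3/10*a_B + 1/4*a_C + 3/20*a_D + 1/20*a_E + 1/20*a_F
  a_C = 1/4*a_A + 1/20*a_B + 3/10*a_C + 1/20*a_D + 1/5*a_E + 3/20*a_F
  a_D = 3/10*a_A + 3/20*a_B + 7/20*a_C + 3/20*a_D + 1/20*a_E + 0*a_F
  a_E = 0*a_A + 1/10*a_B + 1/5*a_C + 1/20*a_D + 1/20*a_E + 3/5*a_F

Substituting a_A = 1 and a_F = 0, rearrange to (I - Q) a = r where r[i] = P(i -> A):
  [7/10, -1/4, -3/20, -1/20] . (a_B, a_C, a_D, a_E) = 1/5
  [-1/20, 7/10, -1/20, -1/5] . (a_B, a_C, a_D, a_E) = 1/4
  [-3/20, -7/20, 17/20, -1/20] . (a_B, a_C, a_D, a_E) = 3/10
  [-1/10, -1/5, -1/20, 19/20] . (a_B, a_C, a_D, a_E) = 0

Solving yields:
  a_B = 32062/50845
  a_C = 25998/50845
  a_D = 34937/50845
  a_E = 10687/50845

Starting state is E, so the absorption probability is a_E = 10687/50845.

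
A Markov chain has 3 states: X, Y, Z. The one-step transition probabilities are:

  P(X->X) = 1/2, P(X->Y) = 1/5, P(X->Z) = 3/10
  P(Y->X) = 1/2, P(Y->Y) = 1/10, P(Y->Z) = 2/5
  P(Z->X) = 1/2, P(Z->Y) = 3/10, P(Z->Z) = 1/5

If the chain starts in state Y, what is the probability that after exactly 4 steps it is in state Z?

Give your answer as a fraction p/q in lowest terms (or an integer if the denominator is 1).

Answer: 727/2500

Derivation:
Computing P^4 by repeated multiplication:
P^1 =
  X: [1/2, 1/5, 3/10]
  Y: [1/2, 1/10, 2/5]
  Z: [1/2, 3/10, 1/5]
P^2 =
  X: [1/2, 21/100, 29/100]
  Y: [1/2, 23/100, 27/100]
  Z: [1/2, 19/100, 31/100]
P^3 =
  X: [1/2, 26/125, 73/250]
  Y: [1/2, 51/250, 37/125]
  Z: [1/2, 53/250, 36/125]
P^4 =
  X: [1/2, 521/2500, 729/2500]
  Y: [1/2, 523/2500, 727/2500]
  Z: [1/2, 519/2500, 731/2500]

(P^4)[Y -> Z] = 727/2500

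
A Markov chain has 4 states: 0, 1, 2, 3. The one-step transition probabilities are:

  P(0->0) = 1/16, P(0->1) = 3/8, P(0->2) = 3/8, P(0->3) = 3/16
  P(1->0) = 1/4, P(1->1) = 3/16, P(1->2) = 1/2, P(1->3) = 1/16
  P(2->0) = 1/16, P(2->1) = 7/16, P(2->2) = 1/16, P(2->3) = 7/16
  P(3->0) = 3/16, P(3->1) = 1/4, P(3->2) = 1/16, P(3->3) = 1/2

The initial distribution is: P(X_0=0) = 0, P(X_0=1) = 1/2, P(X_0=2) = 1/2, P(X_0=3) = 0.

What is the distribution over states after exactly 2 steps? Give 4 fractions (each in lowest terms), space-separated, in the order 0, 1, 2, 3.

Answer: 39/256 155/512 127/512 19/64

Derivation:
Propagating the distribution step by step (d_{t+1} = d_t * P):
d_0 = (0=0, 1=1/2, 2=1/2, 3=0)
  d_1[0] = 0*1/16 + 1/2*1/4 + 1/2*1/16 + 0*3/16 = 5/32
  d_1[1] = 0*3/8 + 1/2*3/16 + 1/2*7/16 + 0*1/4 = 5/16
  d_1[2] = 0*3/8 + 1/2*1/2 + 1/2*1/16 + 0*1/16 = 9/32
  d_1[3] = 0*3/16 + 1/2*1/16 + 1/2*7/16 + 0*1/2 = 1/4
d_1 = (0=5/32, 1=5/16, 2=9/32, 3=1/4)
  d_2[0] = 5/32*1/16 + 5/16*1/4 + 9/32*1/16 + 1/4*3/16 = 39/256
  d_2[1] = 5/32*3/8 + 5/16*3/16 + 9/32*7/16 + 1/4*1/4 = 155/512
  d_2[2] = 5/32*3/8 + 5/16*1/2 + 9/32*1/16 + 1/4*1/16 = 127/512
  d_2[3] = 5/32*3/16 + 5/16*1/16 + 9/32*7/16 + 1/4*1/2 = 19/64
d_2 = (0=39/256, 1=155/512, 2=127/512, 3=19/64)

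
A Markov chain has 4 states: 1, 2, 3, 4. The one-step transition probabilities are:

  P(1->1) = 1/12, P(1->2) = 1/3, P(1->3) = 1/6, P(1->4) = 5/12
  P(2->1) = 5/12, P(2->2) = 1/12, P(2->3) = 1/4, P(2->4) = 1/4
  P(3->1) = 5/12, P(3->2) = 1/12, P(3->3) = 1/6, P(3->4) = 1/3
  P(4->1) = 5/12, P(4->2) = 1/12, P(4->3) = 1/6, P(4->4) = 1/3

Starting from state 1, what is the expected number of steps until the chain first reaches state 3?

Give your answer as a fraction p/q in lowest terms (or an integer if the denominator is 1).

Let h_i = expected steps to first reach 3 from state i.
Boundary: h_3 = 0.
First-step equations for the other states:
  h_1 = 1 + 1/12*h_1 + 1/3*h_2 + 1/6*h_3 + 5/12*h_4
  h_2 = 1 + 5/12*h_1 + 1/12*h_2 + 1/4*h_3 + 1/4*h_4
  h_4 = 1 + 5/12*h_1 + 1/12*h_2 + 1/6*h_3 + 1/3*h_4

Substituting h_3 = 0 and rearranging gives the linear system (I - Q) h = 1:
  [11/12, -1/3, -5/12] . (h_1, h_2, h_4) = 1
  [-5/12, 11/12, -1/4] . (h_1, h_2, h_4) = 1
  [-5/12, -1/12, 2/3] . (h_1, h_2, h_4) = 1

Solving yields:
  h_1 = 2268/415
  h_2 = 2112/415
  h_4 = 2304/415

Starting state is 1, so the expected hitting time is h_1 = 2268/415.

Answer: 2268/415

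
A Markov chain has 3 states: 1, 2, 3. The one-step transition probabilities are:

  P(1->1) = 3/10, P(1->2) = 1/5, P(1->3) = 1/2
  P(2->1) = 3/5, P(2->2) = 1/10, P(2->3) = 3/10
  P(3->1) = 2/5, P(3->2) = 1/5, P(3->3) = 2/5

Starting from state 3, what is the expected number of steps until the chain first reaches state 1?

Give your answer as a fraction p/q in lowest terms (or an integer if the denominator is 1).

Answer: 55/24

Derivation:
Let h_i = expected steps to first reach 1 from state i.
Boundary: h_1 = 0.
First-step equations for the other states:
  h_2 = 1 + 3/5*h_1 + 1/10*h_2 + 3/10*h_3
  h_3 = 1 + 2/5*h_1 + 1/5*h_2 + 2/5*h_3

Substituting h_1 = 0 and rearranging gives the linear system (I - Q) h = 1:
  [9/10, -3/10] . (h_2, h_3) = 1
  [-1/5, 3/5] . (h_2, h_3) = 1

Solving yields:
  h_2 = 15/8
  h_3 = 55/24

Starting state is 3, so the expected hitting time is h_3 = 55/24.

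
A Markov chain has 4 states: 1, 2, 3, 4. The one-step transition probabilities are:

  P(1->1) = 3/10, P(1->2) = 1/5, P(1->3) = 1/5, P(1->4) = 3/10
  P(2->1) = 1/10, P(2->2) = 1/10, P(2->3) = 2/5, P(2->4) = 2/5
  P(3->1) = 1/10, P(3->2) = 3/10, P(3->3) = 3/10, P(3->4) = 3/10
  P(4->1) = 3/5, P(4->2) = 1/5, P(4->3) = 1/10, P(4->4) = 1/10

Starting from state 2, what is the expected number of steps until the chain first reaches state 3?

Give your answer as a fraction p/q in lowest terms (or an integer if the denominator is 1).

Answer: 1090/277

Derivation:
Let h_i = expected steps to first reach 3 from state i.
Boundary: h_3 = 0.
First-step equations for the other states:
  h_1 = 1 + 3/10*h_1 + 1/5*h_2 + 1/5*h_3 + 3/10*h_4
  h_2 = 1 + 1/10*h_1 + 1/10*h_2 + 2/5*h_3 + 2/5*h_4
  h_4 = 1 + 3/5*h_1 + 1/5*h_2 + 1/10*h_3 + 1/10*h_4

Substituting h_3 = 0 and rearranging gives the linear system (I - Q) h = 1:
  [7/10, -1/5, -3/10] . (h_1, h_2, h_4) = 1
  [-1/10, 9/10, -2/5] . (h_1, h_2, h_4) = 1
  [-3/5, -1/5, 9/10] . (h_1, h_2, h_4) = 1

Solving yields:
  h_1 = 1320/277
  h_2 = 1090/277
  h_4 = 1430/277

Starting state is 2, so the expected hitting time is h_2 = 1090/277.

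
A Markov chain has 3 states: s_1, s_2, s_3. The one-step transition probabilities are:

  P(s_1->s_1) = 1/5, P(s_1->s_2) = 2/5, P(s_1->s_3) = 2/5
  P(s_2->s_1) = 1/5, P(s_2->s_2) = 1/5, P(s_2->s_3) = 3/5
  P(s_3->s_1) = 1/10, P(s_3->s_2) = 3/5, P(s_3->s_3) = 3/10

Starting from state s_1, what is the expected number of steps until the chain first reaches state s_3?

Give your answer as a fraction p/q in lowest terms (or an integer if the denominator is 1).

Answer: 15/7

Derivation:
Let h_i = expected steps to first reach s_3 from state i.
Boundary: h_s_3 = 0.
First-step equations for the other states:
  h_s_1 = 1 + 1/5*h_s_1 + 2/5*h_s_2 + 2/5*h_s_3
  h_s_2 = 1 + 1/5*h_s_1 + 1/5*h_s_2 + 3/5*h_s_3

Substituting h_s_3 = 0 and rearranging gives the linear system (I - Q) h = 1:
  [4/5, -2/5] . (h_s_1, h_s_2) = 1
  [-1/5, 4/5] . (h_s_1, h_s_2) = 1

Solving yields:
  h_s_1 = 15/7
  h_s_2 = 25/14

Starting state is s_1, so the expected hitting time is h_s_1 = 15/7.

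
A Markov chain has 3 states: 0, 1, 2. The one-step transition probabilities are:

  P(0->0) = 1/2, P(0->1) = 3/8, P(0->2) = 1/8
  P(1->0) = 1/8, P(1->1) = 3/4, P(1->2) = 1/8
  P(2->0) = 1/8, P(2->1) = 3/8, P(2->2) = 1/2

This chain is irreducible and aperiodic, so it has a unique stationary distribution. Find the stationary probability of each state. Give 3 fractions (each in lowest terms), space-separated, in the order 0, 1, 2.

Answer: 1/5 3/5 1/5

Derivation:
The stationary distribution satisfies pi = pi * P, i.e.:
  pi_0 = 1/2*pi_0 + 1/8*pi_1 + 1/8*pi_2
  pi_1 = 3/8*pi_0 + 3/4*pi_1 + 3/8*pi_2
  pi_2 = 1/8*pi_0 + 1/8*pi_1 + 1/2*pi_2
with normalization: pi_0 + pi_1 + pi_2 = 1.

Using the first 2 balance equations plus normalization, the linear system A*pi = b is:
  [-1/2, 1/8, 1/8] . pi = 0
  [3/8, -1/4, 3/8] . pi = 0
  [1, 1, 1] . pi = 1

Solving yields:
  pi_0 = 1/5
  pi_1 = 3/5
  pi_2 = 1/5

Verification (pi * P):
  1/5*1/2 + 3/5*1/8 + 1/5*1/8 = 1/5 = pi_0  (ok)
  1/5*3/8 + 3/5*3/4 + 1/5*3/8 = 3/5 = pi_1  (ok)
  1/5*1/8 + 3/5*1/8 + 1/5*1/2 = 1/5 = pi_2  (ok)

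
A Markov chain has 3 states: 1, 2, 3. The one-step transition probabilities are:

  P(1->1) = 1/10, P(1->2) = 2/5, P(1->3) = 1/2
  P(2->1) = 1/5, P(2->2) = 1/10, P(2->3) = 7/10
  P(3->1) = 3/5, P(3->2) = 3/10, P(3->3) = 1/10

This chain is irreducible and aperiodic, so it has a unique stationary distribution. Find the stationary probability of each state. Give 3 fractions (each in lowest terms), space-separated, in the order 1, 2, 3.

Answer: 15/46 51/184 73/184

Derivation:
The stationary distribution satisfies pi = pi * P, i.e.:
  pi_1 = 1/10*pi_1 + 1/5*pi_2 + 3/5*pi_3
  pi_2 = 2/5*pi_1 + 1/10*pi_2 + 3/10*pi_3
  pi_3 = 1/2*pi_1 + 7/10*pi_2 + 1/10*pi_3
with normalization: pi_1 + pi_2 + pi_3 = 1.

Using the first 2 balance equations plus normalization, the linear system A*pi = b is:
  [-9/10, 1/5, 3/5] . pi = 0
  [2/5, -9/10, 3/10] . pi = 0
  [1, 1, 1] . pi = 1

Solving yields:
  pi_1 = 15/46
  pi_2 = 51/184
  pi_3 = 73/184

Verification (pi * P):
  15/46*1/10 + 51/184*1/5 + 73/184*3/5 = 15/46 = pi_1  (ok)
  15/46*2/5 + 51/184*1/10 + 73/184*3/10 = 51/184 = pi_2  (ok)
  15/46*1/2 + 51/184*7/10 + 73/184*1/10 = 73/184 = pi_3  (ok)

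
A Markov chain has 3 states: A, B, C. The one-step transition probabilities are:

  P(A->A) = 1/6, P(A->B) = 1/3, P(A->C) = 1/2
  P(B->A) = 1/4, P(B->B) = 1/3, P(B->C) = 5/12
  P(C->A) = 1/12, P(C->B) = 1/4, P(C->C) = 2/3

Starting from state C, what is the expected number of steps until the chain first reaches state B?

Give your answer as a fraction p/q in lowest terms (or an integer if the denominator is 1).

Let h_i = expected steps to first reach B from state i.
Boundary: h_B = 0.
First-step equations for the other states:
  h_A = 1 + 1/6*h_A + 1/3*h_B + 1/2*h_C
  h_C = 1 + 1/12*h_A + 1/4*h_B + 2/3*h_C

Substituting h_B = 0 and rearranging gives the linear system (I - Q) h = 1:
  [5/6, -1/2] . (h_A, h_C) = 1
  [-1/12, 1/3] . (h_A, h_C) = 1

Solving yields:
  h_A = 60/17
  h_C = 66/17

Starting state is C, so the expected hitting time is h_C = 66/17.

Answer: 66/17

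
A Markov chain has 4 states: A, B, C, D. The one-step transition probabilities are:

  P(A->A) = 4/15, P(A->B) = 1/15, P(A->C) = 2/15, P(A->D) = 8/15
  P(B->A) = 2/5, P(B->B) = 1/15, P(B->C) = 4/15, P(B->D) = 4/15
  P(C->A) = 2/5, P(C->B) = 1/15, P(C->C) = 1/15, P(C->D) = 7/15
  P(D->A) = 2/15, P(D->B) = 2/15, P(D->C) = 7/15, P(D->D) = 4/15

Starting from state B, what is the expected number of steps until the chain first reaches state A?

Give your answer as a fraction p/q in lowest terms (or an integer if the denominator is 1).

Let h_i = expected steps to first reach A from state i.
Boundary: h_A = 0.
First-step equations for the other states:
  h_B = 1 + 2/5*h_A + 1/15*h_B + 4/15*h_C + 4/15*h_D
  h_C = 1 + 2/5*h_A + 1/15*h_B + 1/15*h_C + 7/15*h_D
  h_D = 1 + 2/15*h_A + 2/15*h_B + 7/15*h_C + 4/15*h_D

Substituting h_A = 0 and rearranging gives the linear system (I - Q) h = 1:
  [14/15, -4/15, -4/15] . (h_B, h_C, h_D) = 1
  [-1/15, 14/15, -7/15] . (h_B, h_C, h_D) = 1
  [-2/15, -7/15, 11/15] . (h_B, h_C, h_D) = 1

Solving yields:
  h_B = 261/82
  h_C = 273/82
  h_D = 333/82

Starting state is B, so the expected hitting time is h_B = 261/82.

Answer: 261/82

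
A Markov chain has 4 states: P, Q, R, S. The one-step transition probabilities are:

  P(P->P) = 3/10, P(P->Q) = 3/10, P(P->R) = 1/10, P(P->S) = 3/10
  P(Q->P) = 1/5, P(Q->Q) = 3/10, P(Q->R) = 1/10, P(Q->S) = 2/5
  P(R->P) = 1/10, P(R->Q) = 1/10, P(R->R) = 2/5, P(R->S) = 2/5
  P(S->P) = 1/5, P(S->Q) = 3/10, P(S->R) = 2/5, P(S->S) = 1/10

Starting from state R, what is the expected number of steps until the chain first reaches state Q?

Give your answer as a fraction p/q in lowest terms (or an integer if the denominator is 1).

Answer: 350/67

Derivation:
Let h_i = expected steps to first reach Q from state i.
Boundary: h_Q = 0.
First-step equations for the other states:
  h_P = 1 + 3/10*h_P + 3/10*h_Q + 1/10*h_R + 3/10*h_S
  h_R = 1 + 1/10*h_P + 1/10*h_Q + 2/5*h_R + 2/5*h_S
  h_S = 1 + 1/5*h_P + 3/10*h_Q + 2/5*h_R + 1/10*h_S

Substituting h_Q = 0 and rearranging gives the linear system (I - Q) h = 1:
  [7/10, -1/10, -3/10] . (h_P, h_R, h_S) = 1
  [-1/10, 3/5, -2/5] . (h_P, h_R, h_S) = 1
  [-1/5, -2/5, 9/10] . (h_P, h_R, h_S) = 1

Solving yields:
  h_P = 270/67
  h_R = 350/67
  h_S = 290/67

Starting state is R, so the expected hitting time is h_R = 350/67.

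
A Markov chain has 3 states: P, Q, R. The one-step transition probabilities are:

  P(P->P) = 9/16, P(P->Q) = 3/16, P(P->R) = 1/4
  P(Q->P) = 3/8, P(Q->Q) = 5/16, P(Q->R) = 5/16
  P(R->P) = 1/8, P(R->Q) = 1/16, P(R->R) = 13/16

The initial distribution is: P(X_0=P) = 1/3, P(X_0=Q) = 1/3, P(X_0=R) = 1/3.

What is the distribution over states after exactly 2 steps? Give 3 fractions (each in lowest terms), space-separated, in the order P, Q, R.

Propagating the distribution step by step (d_{t+1} = d_t * P):
d_0 = (P=1/3, Q=1/3, R=1/3)
  d_1[P] = 1/3*9/16 + 1/3*3/8 + 1/3*1/8 = 17/48
  d_1[Q] = 1/3*3/16 + 1/3*5/16 + 1/3*1/16 = 3/16
  d_1[R] = 1/3*1/4 + 1/3*5/16 + 1/3*13/16 = 11/24
d_1 = (P=17/48, Q=3/16, R=11/24)
  d_2[P] = 17/48*9/16 + 3/16*3/8 + 11/24*1/8 = 251/768
  d_2[Q] = 17/48*3/16 + 3/16*5/16 + 11/24*1/16 = 59/384
  d_2[R] = 17/48*1/4 + 3/16*5/16 + 11/24*13/16 = 133/256
d_2 = (P=251/768, Q=59/384, R=133/256)

Answer: 251/768 59/384 133/256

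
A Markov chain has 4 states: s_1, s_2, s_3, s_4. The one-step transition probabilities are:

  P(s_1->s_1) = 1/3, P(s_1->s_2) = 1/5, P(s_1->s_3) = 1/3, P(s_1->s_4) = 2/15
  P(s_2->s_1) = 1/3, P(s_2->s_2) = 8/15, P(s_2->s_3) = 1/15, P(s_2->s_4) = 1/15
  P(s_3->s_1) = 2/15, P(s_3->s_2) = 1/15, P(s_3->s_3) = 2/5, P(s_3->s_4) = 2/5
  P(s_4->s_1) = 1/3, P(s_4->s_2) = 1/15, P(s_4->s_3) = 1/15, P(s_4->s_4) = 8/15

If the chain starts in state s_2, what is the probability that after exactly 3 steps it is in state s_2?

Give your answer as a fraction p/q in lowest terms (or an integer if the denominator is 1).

Answer: 104/375

Derivation:
Computing P^3 by repeated multiplication:
P^1 =
  s_1: [1/3, 1/5, 1/3, 2/15]
  s_2: [1/3, 8/15, 1/15, 1/15]
  s_3: [2/15, 1/15, 2/5, 2/5]
  s_4: [1/3, 1/15, 1/15, 8/15]
P^2 =
  s_1: [4/15, 46/225, 4/15, 59/225]
  s_2: [8/25, 9/25, 8/45, 32/225]
  s_3: [19/75, 26/225, 53/225, 89/225]
  s_4: [8/25, 32/225, 8/45, 9/25]
P^3 =
  s_1: [7/25, 667/3375, 17/75, 998/3375]
  s_2: [67/225, 104/375, 713/3375, 721/3375]
  s_3: [322/1125, 521/3375, 718/3375, 26/75]
  s_4: [67/225, 593/3375, 713/3375, 1064/3375]

(P^3)[s_2 -> s_2] = 104/375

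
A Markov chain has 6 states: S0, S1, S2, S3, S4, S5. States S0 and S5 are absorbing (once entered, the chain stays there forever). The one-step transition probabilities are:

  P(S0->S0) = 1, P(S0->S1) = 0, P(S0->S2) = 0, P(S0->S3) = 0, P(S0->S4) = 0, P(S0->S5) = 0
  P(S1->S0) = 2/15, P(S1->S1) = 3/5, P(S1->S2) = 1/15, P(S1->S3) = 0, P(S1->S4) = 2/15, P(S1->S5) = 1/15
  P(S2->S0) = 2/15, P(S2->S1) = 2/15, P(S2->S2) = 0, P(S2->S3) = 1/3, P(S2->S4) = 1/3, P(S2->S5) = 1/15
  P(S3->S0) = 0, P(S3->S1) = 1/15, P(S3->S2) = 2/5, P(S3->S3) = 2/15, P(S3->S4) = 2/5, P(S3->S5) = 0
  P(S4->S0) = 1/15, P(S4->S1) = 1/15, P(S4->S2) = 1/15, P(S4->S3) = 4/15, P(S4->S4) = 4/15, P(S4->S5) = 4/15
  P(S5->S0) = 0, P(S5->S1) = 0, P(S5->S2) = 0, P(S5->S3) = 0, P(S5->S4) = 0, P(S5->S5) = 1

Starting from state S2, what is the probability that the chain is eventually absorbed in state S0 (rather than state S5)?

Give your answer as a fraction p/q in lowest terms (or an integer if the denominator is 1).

Answer: 351/803

Derivation:
Let a_i = P(absorbed in S0 | start in state i).
Boundary conditions: a_S0 = 1, a_S5 = 0.
For each transient state i, a_i = sum_j P(i->j) * a_j:
  a_S1 = 2/15*a_S0 + 3/5*a_S1 + 1/15*a_S2 + 0*a_S3 + 2/15*a_S4 + 1/15*a_S5
  a_S2 = 2/15*a_S0 + 2/15*a_S1 + 0*a_S2 + 1/3*a_S3 + 1/3*a_S4 + 1/15*a_S5
  a_S3 = 0*a_S0 + 1/15*a_S1 + 2/5*a_S2 + 2/15*a_S3 + 2/5*a_S4 + 0*a_S5
  a_S4 = 1/15*a_S0 + 1/15*a_S1 + 1/15*a_S2 + 4/15*a_S3 + 4/15*a_S4 + 4/15*a_S5

Substituting a_S0 = 1 and a_S5 = 0, rearrange to (I - Q) a = r where r[i] = P(i -> S0):
  [2/5, -1/15, 0, -2/15] . (a_S1, a_S2, a_S3, a_S4) = 2/15
  [-2/15, 1, -1/3, -1/3] . (a_S1, a_S2, a_S3, a_S4) = 2/15
  [-1/15, -2/5, 13/15, -2/5] . (a_S1, a_S2, a_S3, a_S4) = 0
  [-1/15, -1/15, -4/15, 11/15] . (a_S1, a_S2, a_S3, a_S4) = 1/15

Solving yields:
  a_S1 = 3291/6424
  a_S2 = 351/803
  a_S3 = 2493/6424
  a_S4 = 2045/6424

Starting state is S2, so the absorption probability is a_S2 = 351/803.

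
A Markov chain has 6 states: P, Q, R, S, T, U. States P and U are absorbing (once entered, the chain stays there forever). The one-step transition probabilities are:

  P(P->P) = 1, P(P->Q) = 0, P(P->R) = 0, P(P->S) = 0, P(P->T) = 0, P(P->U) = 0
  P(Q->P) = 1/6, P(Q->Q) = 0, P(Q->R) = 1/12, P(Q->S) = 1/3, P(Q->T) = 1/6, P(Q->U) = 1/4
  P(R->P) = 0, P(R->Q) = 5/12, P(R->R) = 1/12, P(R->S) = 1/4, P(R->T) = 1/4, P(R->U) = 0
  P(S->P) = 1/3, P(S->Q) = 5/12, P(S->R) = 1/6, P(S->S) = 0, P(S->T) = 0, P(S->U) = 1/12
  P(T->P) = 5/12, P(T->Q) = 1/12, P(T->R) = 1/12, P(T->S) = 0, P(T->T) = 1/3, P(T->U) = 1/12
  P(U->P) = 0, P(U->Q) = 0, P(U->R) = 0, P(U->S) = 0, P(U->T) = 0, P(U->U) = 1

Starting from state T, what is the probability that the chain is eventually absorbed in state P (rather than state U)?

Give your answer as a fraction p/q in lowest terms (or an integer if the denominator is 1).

Answer: 957/1226

Derivation:
Let a_i = P(absorbed in P | start in state i).
Boundary conditions: a_P = 1, a_U = 0.
For each transient state i, a_i = sum_j P(i->j) * a_j:
  a_Q = 1/6*a_P + 0*a_Q + 1/12*a_R + 1/3*a_S + 1/6*a_T + 1/4*a_U
  a_R = 0*a_P + 5/12*a_Q + 1/12*a_R + 1/4*a_S + 1/4*a_T + 0*a_U
  a_S = 1/3*a_P + 5/12*a_Q + 1/6*a_R + 0*a_S + 0*a_T + 1/12*a_U
  a_T = 5/12*a_P + 1/12*a_Q + 1/12*a_R + 0*a_S + 1/3*a_T + 1/12*a_U

Substituting a_P = 1 and a_U = 0, rearrange to (I - Q) a = r where r[i] = P(i -> P):
  [1, -1/12, -1/3, -1/6] . (a_Q, a_R, a_S, a_T) = 1/6
  [-5/12, 11/12, -1/4, -1/4] . (a_Q, a_R, a_S, a_T) = 0
  [-5/12, -1/6, 1, 0] . (a_Q, a_R, a_S, a_T) = 1/3
  [-1/12, -1/12, 0, 2/3] . (a_Q, a_R, a_S, a_T) = 5/12

Solving yields:
  a_Q = 356/613
  a_R = 407/613
  a_S = 841/1226
  a_T = 957/1226

Starting state is T, so the absorption probability is a_T = 957/1226.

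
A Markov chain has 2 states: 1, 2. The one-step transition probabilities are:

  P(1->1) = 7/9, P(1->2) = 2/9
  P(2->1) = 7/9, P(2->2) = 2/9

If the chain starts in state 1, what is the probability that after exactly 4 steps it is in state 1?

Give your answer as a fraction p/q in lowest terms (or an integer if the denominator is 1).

Computing P^4 by repeated multiplication:
P^1 =
  1: [7/9, 2/9]
  2: [7/9, 2/9]
P^2 =
  1: [7/9, 2/9]
  2: [7/9, 2/9]
P^3 =
  1: [7/9, 2/9]
  2: [7/9, 2/9]
P^4 =
  1: [7/9, 2/9]
  2: [7/9, 2/9]

(P^4)[1 -> 1] = 7/9

Answer: 7/9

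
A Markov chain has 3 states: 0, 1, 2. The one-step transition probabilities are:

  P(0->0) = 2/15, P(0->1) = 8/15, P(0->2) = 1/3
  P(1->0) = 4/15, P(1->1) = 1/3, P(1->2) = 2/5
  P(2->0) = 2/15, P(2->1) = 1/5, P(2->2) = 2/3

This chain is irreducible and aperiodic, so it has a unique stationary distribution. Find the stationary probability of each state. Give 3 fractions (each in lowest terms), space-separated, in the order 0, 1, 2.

Answer: 32/185 11/37 98/185

Derivation:
The stationary distribution satisfies pi = pi * P, i.e.:
  pi_0 = 2/15*pi_0 + 4/15*pi_1 + 2/15*pi_2
  pi_1 = 8/15*pi_0 + 1/3*pi_1 + 1/5*pi_2
  pi_2 = 1/3*pi_0 + 2/5*pi_1 + 2/3*pi_2
with normalization: pi_0 + pi_1 + pi_2 = 1.

Using the first 2 balance equations plus normalization, the linear system A*pi = b is:
  [-13/15, 4/15, 2/15] . pi = 0
  [8/15, -2/3, 1/5] . pi = 0
  [1, 1, 1] . pi = 1

Solving yields:
  pi_0 = 32/185
  pi_1 = 11/37
  pi_2 = 98/185

Verification (pi * P):
  32/185*2/15 + 11/37*4/15 + 98/185*2/15 = 32/185 = pi_0  (ok)
  32/185*8/15 + 11/37*1/3 + 98/185*1/5 = 11/37 = pi_1  (ok)
  32/185*1/3 + 11/37*2/5 + 98/185*2/3 = 98/185 = pi_2  (ok)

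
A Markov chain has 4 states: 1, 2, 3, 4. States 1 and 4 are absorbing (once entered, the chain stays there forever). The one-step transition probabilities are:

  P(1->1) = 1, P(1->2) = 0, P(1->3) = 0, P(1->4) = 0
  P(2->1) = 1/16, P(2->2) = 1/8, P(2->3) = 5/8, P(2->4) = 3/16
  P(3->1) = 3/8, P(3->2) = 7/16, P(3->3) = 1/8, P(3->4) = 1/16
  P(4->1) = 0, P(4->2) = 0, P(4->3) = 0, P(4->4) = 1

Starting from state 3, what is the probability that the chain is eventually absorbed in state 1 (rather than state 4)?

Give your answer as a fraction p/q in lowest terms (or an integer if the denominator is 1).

Let a_i = P(absorbed in 1 | start in state i).
Boundary conditions: a_1 = 1, a_4 = 0.
For each transient state i, a_i = sum_j P(i->j) * a_j:
  a_2 = 1/16*a_1 + 1/8*a_2 + 5/8*a_3 + 3/16*a_4
  a_3 = 3/8*a_1 + 7/16*a_2 + 1/8*a_3 + 1/16*a_4

Substituting a_1 = 1 and a_4 = 0, rearrange to (I - Q) a = r where r[i] = P(i -> 1):
  [7/8, -5/8] . (a_2, a_3) = 1/16
  [-7/16, 7/8] . (a_2, a_3) = 3/8

Solving yields:
  a_2 = 37/63
  a_3 = 13/18

Starting state is 3, so the absorption probability is a_3 = 13/18.

Answer: 13/18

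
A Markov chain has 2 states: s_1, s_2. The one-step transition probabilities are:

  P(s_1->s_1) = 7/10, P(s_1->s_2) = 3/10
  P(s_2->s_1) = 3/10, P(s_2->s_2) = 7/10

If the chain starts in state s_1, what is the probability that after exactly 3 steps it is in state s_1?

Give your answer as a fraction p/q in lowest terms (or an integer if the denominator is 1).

Computing P^3 by repeated multiplication:
P^1 =
  s_1: [7/10, 3/10]
  s_2: [3/10, 7/10]
P^2 =
  s_1: [29/50, 21/50]
  s_2: [21/50, 29/50]
P^3 =
  s_1: [133/250, 117/250]
  s_2: [117/250, 133/250]

(P^3)[s_1 -> s_1] = 133/250

Answer: 133/250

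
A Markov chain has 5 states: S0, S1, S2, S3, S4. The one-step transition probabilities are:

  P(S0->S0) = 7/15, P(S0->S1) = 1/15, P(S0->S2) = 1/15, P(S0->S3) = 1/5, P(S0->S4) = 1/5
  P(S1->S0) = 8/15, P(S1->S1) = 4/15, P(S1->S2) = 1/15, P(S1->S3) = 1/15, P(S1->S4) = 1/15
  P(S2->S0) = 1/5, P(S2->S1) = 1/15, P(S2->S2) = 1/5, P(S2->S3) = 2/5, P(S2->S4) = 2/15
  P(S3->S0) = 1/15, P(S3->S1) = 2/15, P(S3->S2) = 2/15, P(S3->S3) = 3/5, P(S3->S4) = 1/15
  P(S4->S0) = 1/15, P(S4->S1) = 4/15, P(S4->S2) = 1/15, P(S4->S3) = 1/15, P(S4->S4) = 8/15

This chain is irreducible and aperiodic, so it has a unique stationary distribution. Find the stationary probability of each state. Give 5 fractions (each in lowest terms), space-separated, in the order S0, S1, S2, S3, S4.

The stationary distribution satisfies pi = pi * P, i.e.:
  pi_S0 = 7/15*pi_S0 + 8/15*pi_S1 + 1/5*pi_S2 + 1/15*pi_S3 + 1/15*pi_S4
  pi_S1 = 1/15*pi_S0 + 4/15*pi_S1 + 1/15*pi_S2 + 2/15*pi_S3 + 4/15*pi_S4
  pi_S2 = 1/15*pi_S0 + 1/15*pi_S1 + 1/5*pi_S2 + 2/15*pi_S3 + 1/15*pi_S4
  pi_S3 = 1/5*pi_S0 + 1/15*pi_S1 + 2/5*pi_S2 + 3/5*pi_S3 + 1/15*pi_S4
  pi_S4 = 1/5*pi_S0 + 1/15*pi_S1 + 2/15*pi_S2 + 1/15*pi_S3 + 8/15*pi_S4
with normalization: pi_S0 + pi_S1 + pi_S2 + pi_S3 + pi_S4 = 1.

Using the first 4 balance equations plus normalization, the linear system A*pi = b is:
  [-8/15, 8/15, 1/5, 1/15, 1/15] . pi = 0
  [1/15, -11/15, 1/15, 2/15, 4/15] . pi = 0
  [1/15, 1/15, -4/5, 2/15, 1/15] . pi = 0
  [1/5, 1/15, 2/5, -2/5, 1/15] . pi = 0
  [1, 1, 1, 1, 1] . pi = 1

Solving yields:
  pi_S0 = 1759/6881
  pi_S1 = 1084/6881
  pi_S2 = 681/6881
  pi_S3 = 1972/6881
  pi_S4 = 1385/6881

Verification (pi * P):
  1759/6881*7/15 + 1084/6881*8/15 + 681/6881*1/5 + 1972/6881*1/15 + 1385/6881*1/15 = 1759/6881 = pi_S0  (ok)
  1759/6881*1/15 + 1084/6881*4/15 + 681/6881*1/15 + 1972/6881*2/15 + 1385/6881*4/15 = 1084/6881 = pi_S1  (ok)
  1759/6881*1/15 + 1084/6881*1/15 + 681/6881*1/5 + 1972/6881*2/15 + 1385/6881*1/15 = 681/6881 = pi_S2  (ok)
  1759/6881*1/5 + 1084/6881*1/15 + 681/6881*2/5 + 1972/6881*3/5 + 1385/6881*1/15 = 1972/6881 = pi_S3  (ok)
  1759/6881*1/5 + 1084/6881*1/15 + 681/6881*2/15 + 1972/6881*1/15 + 1385/6881*8/15 = 1385/6881 = pi_S4  (ok)

Answer: 1759/6881 1084/6881 681/6881 1972/6881 1385/6881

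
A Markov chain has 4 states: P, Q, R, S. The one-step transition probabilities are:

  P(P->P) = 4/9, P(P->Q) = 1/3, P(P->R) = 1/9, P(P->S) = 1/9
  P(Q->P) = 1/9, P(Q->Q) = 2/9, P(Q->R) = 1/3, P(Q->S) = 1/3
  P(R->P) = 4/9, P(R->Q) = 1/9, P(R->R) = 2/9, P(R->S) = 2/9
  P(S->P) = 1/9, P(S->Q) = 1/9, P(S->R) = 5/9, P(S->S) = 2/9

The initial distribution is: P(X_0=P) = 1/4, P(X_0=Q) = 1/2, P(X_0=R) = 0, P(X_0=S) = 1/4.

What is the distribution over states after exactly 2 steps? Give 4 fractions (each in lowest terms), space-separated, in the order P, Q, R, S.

Answer: 31/108 29/162 25/81 73/324

Derivation:
Propagating the distribution step by step (d_{t+1} = d_t * P):
d_0 = (P=1/4, Q=1/2, R=0, S=1/4)
  d_1[P] = 1/4*4/9 + 1/2*1/9 + 0*4/9 + 1/4*1/9 = 7/36
  d_1[Q] = 1/4*1/3 + 1/2*2/9 + 0*1/9 + 1/4*1/9 = 2/9
  d_1[R] = 1/4*1/9 + 1/2*1/3 + 0*2/9 + 1/4*5/9 = 1/3
  d_1[S] = 1/4*1/9 + 1/2*1/3 + 0*2/9 + 1/4*2/9 = 1/4
d_1 = (P=7/36, Q=2/9, R=1/3, S=1/4)
  d_2[P] = 7/36*4/9 + 2/9*1/9 + 1/3*4/9 + 1/4*1/9 = 31/108
  d_2[Q] = 7/36*1/3 + 2/9*2/9 + 1/3*1/9 + 1/4*1/9 = 29/162
  d_2[R] = 7/36*1/9 + 2/9*1/3 + 1/3*2/9 + 1/4*5/9 = 25/81
  d_2[S] = 7/36*1/9 + 2/9*1/3 + 1/3*2/9 + 1/4*2/9 = 73/324
d_2 = (P=31/108, Q=29/162, R=25/81, S=73/324)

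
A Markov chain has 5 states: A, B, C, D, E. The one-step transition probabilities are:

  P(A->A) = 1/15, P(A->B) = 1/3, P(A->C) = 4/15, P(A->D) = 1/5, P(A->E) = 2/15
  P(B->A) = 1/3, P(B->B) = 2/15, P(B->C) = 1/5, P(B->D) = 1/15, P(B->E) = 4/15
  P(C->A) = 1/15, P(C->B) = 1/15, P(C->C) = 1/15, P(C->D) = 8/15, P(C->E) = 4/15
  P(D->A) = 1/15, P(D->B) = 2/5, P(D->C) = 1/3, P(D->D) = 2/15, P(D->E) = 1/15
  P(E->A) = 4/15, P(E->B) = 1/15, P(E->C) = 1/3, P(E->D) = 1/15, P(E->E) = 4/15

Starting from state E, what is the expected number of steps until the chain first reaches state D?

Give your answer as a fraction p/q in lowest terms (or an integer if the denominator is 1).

Let h_i = expected steps to first reach D from state i.
Boundary: h_D = 0.
First-step equations for the other states:
  h_A = 1 + 1/15*h_A + 1/3*h_B + 4/15*h_C + 1/5*h_D + 2/15*h_E
  h_B = 1 + 1/3*h_A + 2/15*h_B + 1/5*h_C + 1/15*h_D + 4/15*h_E
  h_C = 1 + 1/15*h_A + 1/15*h_B + 1/15*h_C + 8/15*h_D + 4/15*h_E
  h_E = 1 + 4/15*h_A + 1/15*h_B + 1/3*h_C + 1/15*h_D + 4/15*h_E

Substituting h_D = 0 and rearranging gives the linear system (I - Q) h = 1:
  [14/15, -1/3, -4/15, -2/15] . (h_A, h_B, h_C, h_E) = 1
  [-1/3, 13/15, -1/5, -4/15] . (h_A, h_B, h_C, h_E) = 1
  [-1/15, -1/15, 14/15, -4/15] . (h_A, h_B, h_C, h_E) = 1
  [-4/15, -1/15, -1/3, 11/15] . (h_A, h_B, h_C, h_E) = 1

Solving yields:
  h_A = 64020/14209
  h_B = 72825/14209
  h_C = 44910/14209
  h_E = 69690/14209

Starting state is E, so the expected hitting time is h_E = 69690/14209.

Answer: 69690/14209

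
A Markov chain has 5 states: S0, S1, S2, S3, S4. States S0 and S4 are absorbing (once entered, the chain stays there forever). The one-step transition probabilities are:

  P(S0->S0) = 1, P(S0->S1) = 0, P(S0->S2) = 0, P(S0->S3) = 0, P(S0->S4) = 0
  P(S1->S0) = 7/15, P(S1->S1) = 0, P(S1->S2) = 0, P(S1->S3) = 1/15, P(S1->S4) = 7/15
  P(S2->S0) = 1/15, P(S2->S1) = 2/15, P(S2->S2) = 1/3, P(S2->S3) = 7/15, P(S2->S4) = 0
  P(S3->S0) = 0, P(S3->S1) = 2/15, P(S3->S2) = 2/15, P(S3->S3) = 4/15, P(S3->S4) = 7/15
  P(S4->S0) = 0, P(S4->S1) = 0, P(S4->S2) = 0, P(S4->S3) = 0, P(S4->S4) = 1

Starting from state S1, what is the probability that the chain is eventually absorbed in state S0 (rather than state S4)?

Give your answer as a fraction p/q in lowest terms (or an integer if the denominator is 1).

Let a_i = P(absorbed in S0 | start in state i).
Boundary conditions: a_S0 = 1, a_S4 = 0.
For each transient state i, a_i = sum_j P(i->j) * a_j:
  a_S1 = 7/15*a_S0 + 0*a_S1 + 0*a_S2 + 1/15*a_S3 + 7/15*a_S4
  a_S2 = 1/15*a_S0 + 2/15*a_S1 + 1/3*a_S2 + 7/15*a_S3 + 0*a_S4
  a_S3 = 0*a_S0 + 2/15*a_S1 + 2/15*a_S2 + 4/15*a_S3 + 7/15*a_S4

Substituting a_S0 = 1 and a_S4 = 0, rearrange to (I - Q) a = r where r[i] = P(i -> S0):
  [1, 0, -1/15] . (a_S1, a_S2, a_S3) = 7/15
  [-2/15, 2/3, -7/15] . (a_S1, a_S2, a_S3) = 1/15
  [-2/15, -2/15, 11/15] . (a_S1, a_S2, a_S3) = 0

Solving yields:
  a_S1 = 337/708
  a_S2 = 415/1416
  a_S3 = 33/236

Starting state is S1, so the absorption probability is a_S1 = 337/708.

Answer: 337/708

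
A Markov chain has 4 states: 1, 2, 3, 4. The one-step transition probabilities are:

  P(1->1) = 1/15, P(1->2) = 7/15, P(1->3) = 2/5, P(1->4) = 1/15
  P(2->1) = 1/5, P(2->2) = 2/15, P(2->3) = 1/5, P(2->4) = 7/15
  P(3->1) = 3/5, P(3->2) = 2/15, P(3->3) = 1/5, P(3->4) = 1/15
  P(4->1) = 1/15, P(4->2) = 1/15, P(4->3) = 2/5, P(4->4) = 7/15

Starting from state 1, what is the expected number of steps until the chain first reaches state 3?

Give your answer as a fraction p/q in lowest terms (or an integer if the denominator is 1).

Let h_i = expected steps to first reach 3 from state i.
Boundary: h_3 = 0.
First-step equations for the other states:
  h_1 = 1 + 1/15*h_1 + 7/15*h_2 + 2/5*h_3 + 1/15*h_4
  h_2 = 1 + 1/5*h_1 + 2/15*h_2 + 1/5*h_3 + 7/15*h_4
  h_4 = 1 + 1/15*h_1 + 1/15*h_2 + 2/5*h_3 + 7/15*h_4

Substituting h_3 = 0 and rearranging gives the linear system (I - Q) h = 1:
  [14/15, -7/15, -1/15] . (h_1, h_2, h_4) = 1
  [-1/5, 13/15, -7/15] . (h_1, h_2, h_4) = 1
  [-1/15, -1/15, 8/15] . (h_1, h_2, h_4) = 1

Solving yields:
  h_1 = 72/25
  h_2 = 81/25
  h_4 = 66/25

Starting state is 1, so the expected hitting time is h_1 = 72/25.

Answer: 72/25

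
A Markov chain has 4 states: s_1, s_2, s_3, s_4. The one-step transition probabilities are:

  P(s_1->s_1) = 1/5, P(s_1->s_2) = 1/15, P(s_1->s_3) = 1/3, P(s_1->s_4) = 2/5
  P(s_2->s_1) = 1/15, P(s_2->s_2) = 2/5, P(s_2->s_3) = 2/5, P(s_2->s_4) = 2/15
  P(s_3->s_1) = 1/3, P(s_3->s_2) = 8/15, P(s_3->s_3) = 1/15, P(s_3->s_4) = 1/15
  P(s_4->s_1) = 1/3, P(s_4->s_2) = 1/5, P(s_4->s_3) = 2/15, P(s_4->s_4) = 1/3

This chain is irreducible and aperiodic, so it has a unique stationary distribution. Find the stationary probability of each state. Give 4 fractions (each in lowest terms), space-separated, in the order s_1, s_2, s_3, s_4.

Answer: 157/714 53/168 25/102 209/952

Derivation:
The stationary distribution satisfies pi = pi * P, i.e.:
  pi_s_1 = 1/5*pi_s_1 + 1/15*pi_s_2 + 1/3*pi_s_3 + 1/3*pi_s_4
  pi_s_2 = 1/15*pi_s_1 + 2/5*pi_s_2 + 8/15*pi_s_3 + 1/5*pi_s_4
  pi_s_3 = 1/3*pi_s_1 + 2/5*pi_s_2 + 1/15*pi_s_3 + 2/15*pi_s_4
  pi_s_4 = 2/5*pi_s_1 + 2/15*pi_s_2 + 1/15*pi_s_3 + 1/3*pi_s_4
with normalization: pi_s_1 + pi_s_2 + pi_s_3 + pi_s_4 = 1.

Using the first 3 balance equations plus normalization, the linear system A*pi = b is:
  [-4/5, 1/15, 1/3, 1/3] . pi = 0
  [1/15, -3/5, 8/15, 1/5] . pi = 0
  [1/3, 2/5, -14/15, 2/15] . pi = 0
  [1, 1, 1, 1] . pi = 1

Solving yields:
  pi_s_1 = 157/714
  pi_s_2 = 53/168
  pi_s_3 = 25/102
  pi_s_4 = 209/952

Verification (pi * P):
  157/714*1/5 + 53/168*1/15 + 25/102*1/3 + 209/952*1/3 = 157/714 = pi_s_1  (ok)
  157/714*1/15 + 53/168*2/5 + 25/102*8/15 + 209/952*1/5 = 53/168 = pi_s_2  (ok)
  157/714*1/3 + 53/168*2/5 + 25/102*1/15 + 209/952*2/15 = 25/102 = pi_s_3  (ok)
  157/714*2/5 + 53/168*2/15 + 25/102*1/15 + 209/952*1/3 = 209/952 = pi_s_4  (ok)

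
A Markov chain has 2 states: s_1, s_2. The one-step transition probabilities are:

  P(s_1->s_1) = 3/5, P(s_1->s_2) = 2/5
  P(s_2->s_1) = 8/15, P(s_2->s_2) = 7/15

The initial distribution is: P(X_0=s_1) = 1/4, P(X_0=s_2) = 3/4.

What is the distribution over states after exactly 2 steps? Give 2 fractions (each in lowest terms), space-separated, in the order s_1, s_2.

Answer: 57/100 43/100

Derivation:
Propagating the distribution step by step (d_{t+1} = d_t * P):
d_0 = (s_1=1/4, s_2=3/4)
  d_1[s_1] = 1/4*3/5 + 3/4*8/15 = 11/20
  d_1[s_2] = 1/4*2/5 + 3/4*7/15 = 9/20
d_1 = (s_1=11/20, s_2=9/20)
  d_2[s_1] = 11/20*3/5 + 9/20*8/15 = 57/100
  d_2[s_2] = 11/20*2/5 + 9/20*7/15 = 43/100
d_2 = (s_1=57/100, s_2=43/100)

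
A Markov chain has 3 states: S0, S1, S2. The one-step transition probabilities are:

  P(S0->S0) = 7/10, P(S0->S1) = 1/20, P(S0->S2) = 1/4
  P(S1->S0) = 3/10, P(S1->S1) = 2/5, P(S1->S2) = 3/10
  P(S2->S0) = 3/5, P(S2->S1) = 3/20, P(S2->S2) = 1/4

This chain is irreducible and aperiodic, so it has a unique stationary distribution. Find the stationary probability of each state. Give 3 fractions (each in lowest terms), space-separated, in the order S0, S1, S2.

The stationary distribution satisfies pi = pi * P, i.e.:
  pi_S0 = 7/10*pi_S0 + 3/10*pi_S1 + 3/5*pi_S2
  pi_S1 = 1/20*pi_S0 + 2/5*pi_S1 + 3/20*pi_S2
  pi_S2 = 1/4*pi_S0 + 3/10*pi_S1 + 1/4*pi_S2
with normalization: pi_S0 + pi_S1 + pi_S2 = 1.

Using the first 2 balance equations plus normalization, the linear system A*pi = b is:
  [-3/10, 3/10, 3/5] . pi = 0
  [1/20, -3/5, 3/20] . pi = 0
  [1, 1, 1] . pi = 1

Solving yields:
  pi_S0 = 27/43
  pi_S1 = 5/43
  pi_S2 = 11/43

Verification (pi * P):
  27/43*7/10 + 5/43*3/10 + 11/43*3/5 = 27/43 = pi_S0  (ok)
  27/43*1/20 + 5/43*2/5 + 11/43*3/20 = 5/43 = pi_S1  (ok)
  27/43*1/4 + 5/43*3/10 + 11/43*1/4 = 11/43 = pi_S2  (ok)

Answer: 27/43 5/43 11/43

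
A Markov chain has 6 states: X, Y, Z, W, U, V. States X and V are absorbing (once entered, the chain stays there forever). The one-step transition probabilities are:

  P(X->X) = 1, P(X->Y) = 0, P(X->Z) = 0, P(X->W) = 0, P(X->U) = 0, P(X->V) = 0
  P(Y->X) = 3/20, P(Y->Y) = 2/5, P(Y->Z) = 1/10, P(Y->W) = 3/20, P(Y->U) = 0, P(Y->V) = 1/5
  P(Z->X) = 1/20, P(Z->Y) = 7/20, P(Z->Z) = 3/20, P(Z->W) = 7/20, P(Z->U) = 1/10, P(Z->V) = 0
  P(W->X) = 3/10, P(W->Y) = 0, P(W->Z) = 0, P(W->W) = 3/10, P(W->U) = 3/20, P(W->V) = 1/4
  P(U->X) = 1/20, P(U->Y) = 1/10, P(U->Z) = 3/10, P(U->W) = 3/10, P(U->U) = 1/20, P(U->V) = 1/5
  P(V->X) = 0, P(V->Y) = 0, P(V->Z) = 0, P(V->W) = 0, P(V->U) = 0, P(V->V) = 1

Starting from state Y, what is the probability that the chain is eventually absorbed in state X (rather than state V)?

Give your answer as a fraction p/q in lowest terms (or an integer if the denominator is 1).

Answer: 19905/42712

Derivation:
Let a_i = P(absorbed in X | start in state i).
Boundary conditions: a_X = 1, a_V = 0.
For each transient state i, a_i = sum_j P(i->j) * a_j:
  a_Y = 3/20*a_X + 2/5*a_Y + 1/10*a_Z + 3/20*a_W + 0*a_U + 1/5*a_V
  a_Z = 1/20*a_X + 7/20*a_Y + 3/20*a_Z + 7/20*a_W + 1/10*a_U + 0*a_V
  a_W = 3/10*a_X + 0*a_Y + 0*a_Z + 3/10*a_W + 3/20*a_U + 1/4*a_V
  a_U = 1/20*a_X + 1/10*a_Y + 3/10*a_Z + 3/10*a_W + 1/20*a_U + 1/5*a_V

Substituting a_X = 1 and a_V = 0, rearrange to (I - Q) a = r where r[i] = P(i -> X):
  [3/5, -1/10, -3/20, 0] . (a_Y, a_Z, a_W, a_U) = 3/20
  [-7/20, 17/20, -7/20, -1/10] . (a_Y, a_Z, a_W, a_U) = 1/20
  [0, 0, 7/10, -3/20] . (a_Y, a_Z, a_W, a_U) = 3/10
  [-1/10, -3/10, -3/10, 19/20] . (a_Y, a_Z, a_W, a_U) = 1/20

Solving yields:
  a_Y = 19905/42712
  a_Z = 22017/42712
  a_W = 585/1124
  a_U = 241/562

Starting state is Y, so the absorption probability is a_Y = 19905/42712.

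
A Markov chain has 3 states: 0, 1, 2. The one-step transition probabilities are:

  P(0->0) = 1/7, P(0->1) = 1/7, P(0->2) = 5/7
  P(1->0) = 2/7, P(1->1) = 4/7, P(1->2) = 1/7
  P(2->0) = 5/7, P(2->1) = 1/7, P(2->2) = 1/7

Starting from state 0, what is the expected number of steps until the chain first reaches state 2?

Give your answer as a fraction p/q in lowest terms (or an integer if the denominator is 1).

Answer: 7/4

Derivation:
Let h_i = expected steps to first reach 2 from state i.
Boundary: h_2 = 0.
First-step equations for the other states:
  h_0 = 1 + 1/7*h_0 + 1/7*h_1 + 5/7*h_2
  h_1 = 1 + 2/7*h_0 + 4/7*h_1 + 1/7*h_2

Substituting h_2 = 0 and rearranging gives the linear system (I - Q) h = 1:
  [6/7, -1/7] . (h_0, h_1) = 1
  [-2/7, 3/7] . (h_0, h_1) = 1

Solving yields:
  h_0 = 7/4
  h_1 = 7/2

Starting state is 0, so the expected hitting time is h_0 = 7/4.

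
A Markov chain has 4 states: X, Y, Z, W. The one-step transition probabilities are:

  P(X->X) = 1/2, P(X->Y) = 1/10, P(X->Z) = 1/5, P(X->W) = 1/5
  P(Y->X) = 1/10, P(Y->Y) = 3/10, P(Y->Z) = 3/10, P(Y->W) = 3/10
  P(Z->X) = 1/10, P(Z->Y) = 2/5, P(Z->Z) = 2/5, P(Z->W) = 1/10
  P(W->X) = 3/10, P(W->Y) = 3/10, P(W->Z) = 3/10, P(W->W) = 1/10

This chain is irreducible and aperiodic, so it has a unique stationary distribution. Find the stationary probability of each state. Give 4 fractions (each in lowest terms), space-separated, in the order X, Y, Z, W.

Answer: 75/331 189/662 102/331 119/662

Derivation:
The stationary distribution satisfies pi = pi * P, i.e.:
  pi_X = 1/2*pi_X + 1/10*pi_Y + 1/10*pi_Z + 3/10*pi_W
  pi_Y = 1/10*pi_X + 3/10*pi_Y + 2/5*pi_Z + 3/10*pi_W
  pi_Z = 1/5*pi_X + 3/10*pi_Y + 2/5*pi_Z + 3/10*pi_W
  pi_W = 1/5*pi_X + 3/10*pi_Y + 1/10*pi_Z + 1/10*pi_W
with normalization: pi_X + pi_Y + pi_Z + pi_W = 1.

Using the first 3 balance equations plus normalization, the linear system A*pi = b is:
  [-1/2, 1/10, 1/10, 3/10] . pi = 0
  [1/10, -7/10, 2/5, 3/10] . pi = 0
  [1/5, 3/10, -3/5, 3/10] . pi = 0
  [1, 1, 1, 1] . pi = 1

Solving yields:
  pi_X = 75/331
  pi_Y = 189/662
  pi_Z = 102/331
  pi_W = 119/662

Verification (pi * P):
  75/331*1/2 + 189/662*1/10 + 102/331*1/10 + 119/662*3/10 = 75/331 = pi_X  (ok)
  75/331*1/10 + 189/662*3/10 + 102/331*2/5 + 119/662*3/10 = 189/662 = pi_Y  (ok)
  75/331*1/5 + 189/662*3/10 + 102/331*2/5 + 119/662*3/10 = 102/331 = pi_Z  (ok)
  75/331*1/5 + 189/662*3/10 + 102/331*1/10 + 119/662*1/10 = 119/662 = pi_W  (ok)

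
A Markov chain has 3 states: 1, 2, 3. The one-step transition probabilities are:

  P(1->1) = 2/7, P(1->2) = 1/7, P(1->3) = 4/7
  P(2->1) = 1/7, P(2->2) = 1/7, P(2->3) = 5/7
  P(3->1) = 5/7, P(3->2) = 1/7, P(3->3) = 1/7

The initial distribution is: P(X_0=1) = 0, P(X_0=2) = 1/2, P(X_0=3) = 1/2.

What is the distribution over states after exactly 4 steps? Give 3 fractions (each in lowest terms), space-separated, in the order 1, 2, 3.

Answer: 1066/2401 1/7 992/2401

Derivation:
Propagating the distribution step by step (d_{t+1} = d_t * P):
d_0 = (1=0, 2=1/2, 3=1/2)
  d_1[1] = 0*2/7 + 1/2*1/7 + 1/2*5/7 = 3/7
  d_1[2] = 0*1/7 + 1/2*1/7 + 1/2*1/7 = 1/7
  d_1[3] = 0*4/7 + 1/2*5/7 + 1/2*1/7 = 3/7
d_1 = (1=3/7, 2=1/7, 3=3/7)
  d_2[1] = 3/7*2/7 + 1/7*1/7 + 3/7*5/7 = 22/49
  d_2[2] = 3/7*1/7 + 1/7*1/7 + 3/7*1/7 = 1/7
  d_2[3] = 3/7*4/7 + 1/7*5/7 + 3/7*1/7 = 20/49
d_2 = (1=22/49, 2=1/7, 3=20/49)
  d_3[1] = 22/49*2/7 + 1/7*1/7 + 20/49*5/7 = 151/343
  d_3[2] = 22/49*1/7 + 1/7*1/7 + 20/49*1/7 = 1/7
  d_3[3] = 22/49*4/7 + 1/7*5/7 + 20/49*1/7 = 143/343
d_3 = (1=151/343, 2=1/7, 3=143/343)
  d_4[1] = 151/343*2/7 + 1/7*1/7 + 143/343*5/7 = 1066/2401
  d_4[2] = 151/343*1/7 + 1/7*1/7 + 143/343*1/7 = 1/7
  d_4[3] = 151/343*4/7 + 1/7*5/7 + 143/343*1/7 = 992/2401
d_4 = (1=1066/2401, 2=1/7, 3=992/2401)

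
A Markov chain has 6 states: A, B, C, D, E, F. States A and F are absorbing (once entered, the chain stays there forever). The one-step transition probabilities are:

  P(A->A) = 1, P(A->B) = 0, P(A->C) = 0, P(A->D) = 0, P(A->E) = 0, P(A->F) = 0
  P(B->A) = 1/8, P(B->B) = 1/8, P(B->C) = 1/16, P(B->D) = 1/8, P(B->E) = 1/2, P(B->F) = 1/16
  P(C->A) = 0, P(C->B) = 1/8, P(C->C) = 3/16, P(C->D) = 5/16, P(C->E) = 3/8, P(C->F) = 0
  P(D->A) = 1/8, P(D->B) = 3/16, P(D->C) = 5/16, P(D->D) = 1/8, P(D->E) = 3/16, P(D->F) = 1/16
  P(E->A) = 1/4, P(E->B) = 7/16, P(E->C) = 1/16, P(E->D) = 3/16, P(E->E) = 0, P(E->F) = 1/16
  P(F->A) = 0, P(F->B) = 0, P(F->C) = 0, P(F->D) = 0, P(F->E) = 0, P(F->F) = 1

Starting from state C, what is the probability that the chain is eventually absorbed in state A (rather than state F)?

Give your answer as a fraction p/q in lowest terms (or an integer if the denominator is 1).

Let a_i = P(absorbed in A | start in state i).
Boundary conditions: a_A = 1, a_F = 0.
For each transient state i, a_i = sum_j P(i->j) * a_j:
  a_B = 1/8*a_A + 1/8*a_B + 1/16*a_C + 1/8*a_D + 1/2*a_E + 1/16*a_F
  a_C = 0*a_A + 1/8*a_B + 3/16*a_C + 5/16*a_D + 3/8*a_E + 0*a_F
  a_D = 1/8*a_A + 3/16*a_B + 5/16*a_C + 1/8*a_D + 3/16*a_E + 1/16*a_F
  a_E = 1/4*a_A + 7/16*a_B + 1/16*a_C + 3/16*a_D + 0*a_E + 1/16*a_F

Substituting a_A = 1 and a_F = 0, rearrange to (I - Q) a = r where r[i] = P(i -> A):
  [7/8, -1/16, -1/8, -1/2] . (a_B, a_C, a_D, a_E) = 1/8
  [-1/8, 13/16, -5/16, -3/8] . (a_B, a_C, a_D, a_E) = 0
  [-3/16, -5/16, 7/8, -3/16] . (a_B, a_C, a_D, a_E) = 1/8
  [-7/16, -1/16, -3/16, 1] . (a_B, a_C, a_D, a_E) = 1/4

Solving yields:
  a_B = 12092/16645
  a_C = 12234/16645
  a_D = 2402/3329
  a_E = 12468/16645

Starting state is C, so the absorption probability is a_C = 12234/16645.

Answer: 12234/16645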